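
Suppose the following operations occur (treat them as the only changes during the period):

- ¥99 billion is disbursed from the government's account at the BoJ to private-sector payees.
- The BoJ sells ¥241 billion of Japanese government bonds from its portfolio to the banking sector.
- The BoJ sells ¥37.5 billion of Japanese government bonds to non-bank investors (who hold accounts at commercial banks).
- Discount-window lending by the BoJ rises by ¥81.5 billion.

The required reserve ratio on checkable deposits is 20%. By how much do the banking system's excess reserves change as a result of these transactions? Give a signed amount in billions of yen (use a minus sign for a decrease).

-¥110.3 billion

Government spending ¥99 billion: reserves +¥99B, deposits +¥99B.
OMO sale (to banks) ¥241 billion: reserves −¥241B, deposits 0.
Asset sale (to non-banks) ¥37.5 billion: reserves −¥37.5B, deposits −¥37.5B.
Discount-window loan ¥81.5 billion: reserves +¥81.5B, deposits 0.
Totals: Δreserves = −¥98B, Δdeposits = +¥61.5B.
Δrequired reserves = 20% × +¥61.5B = +¥12.3B.
Δexcess reserves = Δreserves − Δrequired = −¥98B − (+¥12.3B) = -¥110.3 billion.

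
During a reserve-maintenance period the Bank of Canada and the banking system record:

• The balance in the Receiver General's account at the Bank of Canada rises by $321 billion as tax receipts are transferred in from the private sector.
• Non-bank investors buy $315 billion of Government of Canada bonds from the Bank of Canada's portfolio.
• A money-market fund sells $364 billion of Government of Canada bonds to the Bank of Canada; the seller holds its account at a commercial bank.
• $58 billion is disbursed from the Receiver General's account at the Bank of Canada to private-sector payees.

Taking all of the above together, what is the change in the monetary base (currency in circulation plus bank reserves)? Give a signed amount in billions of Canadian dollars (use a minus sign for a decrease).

-$214 billion

Bank of Canada balance sheet:
  Assets:      Securities +$49B
  Liabilities: Bank reserves −$214B, Government deposits +$263B
Commercial banking system:
  Assets:      Reserves at CB −$214B
  Liabilities: Checkable deposits −$214B
Monetary base = currency + reserves: 0 + (−$214B) = -$214 billion.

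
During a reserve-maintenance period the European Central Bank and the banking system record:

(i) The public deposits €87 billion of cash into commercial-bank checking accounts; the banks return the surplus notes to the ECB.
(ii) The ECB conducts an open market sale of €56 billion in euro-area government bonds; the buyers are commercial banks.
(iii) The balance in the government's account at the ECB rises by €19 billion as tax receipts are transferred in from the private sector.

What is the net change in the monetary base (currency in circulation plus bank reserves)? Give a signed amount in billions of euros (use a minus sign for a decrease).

ECB balance sheet:
  Assets:      Securities −€56B
  Liabilities: Bank reserves +€12B, Currency in circulation −€87B, Government deposits +€19B
Monetary base = currency + reserves: −€87B + (+€12B) = -€75 billion.

-€75 billion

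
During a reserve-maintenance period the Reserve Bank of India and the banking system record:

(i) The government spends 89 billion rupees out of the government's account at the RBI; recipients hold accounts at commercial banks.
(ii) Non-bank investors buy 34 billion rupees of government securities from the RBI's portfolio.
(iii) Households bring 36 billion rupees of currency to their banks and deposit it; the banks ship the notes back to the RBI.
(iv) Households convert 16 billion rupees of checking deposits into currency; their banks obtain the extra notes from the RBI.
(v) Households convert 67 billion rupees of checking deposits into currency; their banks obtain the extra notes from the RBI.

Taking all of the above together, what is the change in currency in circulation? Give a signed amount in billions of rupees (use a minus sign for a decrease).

+47 billion

RBI balance sheet:
  Assets:      Securities −34B
  Liabilities: Bank reserves +8B, Currency in circulation +47B, Government deposits −89B
So the change in currency in circulation is +47 billion.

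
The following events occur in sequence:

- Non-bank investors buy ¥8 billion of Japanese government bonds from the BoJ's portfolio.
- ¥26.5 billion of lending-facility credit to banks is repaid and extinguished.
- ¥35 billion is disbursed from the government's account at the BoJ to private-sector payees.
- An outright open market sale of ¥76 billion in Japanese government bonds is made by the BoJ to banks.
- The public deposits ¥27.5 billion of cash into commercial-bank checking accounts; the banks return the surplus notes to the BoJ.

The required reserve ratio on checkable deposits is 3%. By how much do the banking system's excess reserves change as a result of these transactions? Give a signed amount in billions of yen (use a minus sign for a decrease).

Asset sale (to non-banks) ¥8 billion: reserves −¥8B, deposits −¥8B.
Discount-window repayment ¥26.5 billion: reserves −¥26.5B, deposits 0.
Government spending ¥35 billion: reserves +¥35B, deposits +¥35B.
OMO sale (to banks) ¥76 billion: reserves −¥76B, deposits 0.
Currency deposit ¥27.5 billion: reserves +¥27.5B, deposits +¥27.5B.
Totals: Δreserves = −¥48B, Δdeposits = +¥54.5B.
Δrequired reserves = 3% × +¥54.5B = +¥1.635B.
Δexcess reserves = Δreserves − Δrequired = −¥48B − (+¥1.635B) = -¥49.635 billion.

-¥49.635 billion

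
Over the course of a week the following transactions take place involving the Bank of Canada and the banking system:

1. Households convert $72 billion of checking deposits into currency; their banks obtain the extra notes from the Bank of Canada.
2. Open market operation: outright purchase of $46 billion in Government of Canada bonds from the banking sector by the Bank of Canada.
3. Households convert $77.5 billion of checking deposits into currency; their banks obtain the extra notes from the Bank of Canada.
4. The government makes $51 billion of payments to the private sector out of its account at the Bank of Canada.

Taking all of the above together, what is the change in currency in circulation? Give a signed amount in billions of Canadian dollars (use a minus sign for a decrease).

Bank of Canada balance sheet:
  Assets:      Securities +$46B
  Liabilities: Bank reserves −$52.5B, Currency in circulation +$149.5B, Government deposits −$51B
So the change in currency in circulation is +$149.5 billion.

+$149.5 billion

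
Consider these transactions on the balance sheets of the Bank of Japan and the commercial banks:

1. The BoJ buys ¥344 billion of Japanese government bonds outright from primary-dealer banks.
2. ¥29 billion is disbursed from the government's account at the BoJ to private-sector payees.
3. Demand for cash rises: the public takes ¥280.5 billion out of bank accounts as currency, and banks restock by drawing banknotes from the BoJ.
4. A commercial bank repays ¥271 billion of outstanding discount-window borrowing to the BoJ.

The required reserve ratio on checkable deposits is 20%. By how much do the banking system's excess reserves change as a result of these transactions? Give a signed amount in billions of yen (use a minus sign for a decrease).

OMO purchase (from banks) ¥344 billion: reserves +¥344B, deposits 0.
Government spending ¥29 billion: reserves +¥29B, deposits +¥29B.
Currency withdrawal ¥280.5 billion: reserves −¥280.5B, deposits −¥280.5B.
Discount-window repayment ¥271 billion: reserves −¥271B, deposits 0.
Totals: Δreserves = −¥178.5B, Δdeposits = −¥251.5B.
Δrequired reserves = 20% × −¥251.5B = −¥50.3B.
Δexcess reserves = Δreserves − Δrequired = −¥178.5B − (−¥50.3B) = -¥128.2 billion.

-¥128.2 billion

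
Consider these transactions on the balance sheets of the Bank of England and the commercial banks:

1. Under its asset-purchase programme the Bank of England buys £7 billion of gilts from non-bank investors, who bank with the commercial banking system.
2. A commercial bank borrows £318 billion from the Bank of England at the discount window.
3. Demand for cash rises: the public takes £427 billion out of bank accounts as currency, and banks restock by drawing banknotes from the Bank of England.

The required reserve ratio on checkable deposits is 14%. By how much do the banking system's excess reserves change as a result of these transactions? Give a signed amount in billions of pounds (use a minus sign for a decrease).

-£43.2 billion

Asset purchase (from non-banks) £7 billion: reserves +£7B, deposits +£7B.
Discount-window loan £318 billion: reserves +£318B, deposits 0.
Currency withdrawal £427 billion: reserves −£427B, deposits −£427B.
Totals: Δreserves = −£102B, Δdeposits = −£420B.
Δrequired reserves = 14% × −£420B = −£58.8B.
Δexcess reserves = Δreserves − Δrequired = −£102B − (−£58.8B) = -£43.2 billion.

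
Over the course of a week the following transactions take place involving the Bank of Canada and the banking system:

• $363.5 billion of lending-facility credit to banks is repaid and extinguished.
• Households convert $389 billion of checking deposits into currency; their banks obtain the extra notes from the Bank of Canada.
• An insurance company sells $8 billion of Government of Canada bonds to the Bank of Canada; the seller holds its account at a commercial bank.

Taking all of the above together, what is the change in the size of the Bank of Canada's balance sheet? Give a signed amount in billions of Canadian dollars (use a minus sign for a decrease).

Discount-window repayment $363.5 billion: a Bank of Canada asset is shed → −$363.5B.
Currency withdrawal $389 billion: only the composition of liabilities changes → 0.
Asset purchase (from non-banks) $8 billion: a Bank of Canada asset is acquired → +$8B.
Net: −363.5 + 0 + 8 = -$355.5 billion.

-$355.5 billion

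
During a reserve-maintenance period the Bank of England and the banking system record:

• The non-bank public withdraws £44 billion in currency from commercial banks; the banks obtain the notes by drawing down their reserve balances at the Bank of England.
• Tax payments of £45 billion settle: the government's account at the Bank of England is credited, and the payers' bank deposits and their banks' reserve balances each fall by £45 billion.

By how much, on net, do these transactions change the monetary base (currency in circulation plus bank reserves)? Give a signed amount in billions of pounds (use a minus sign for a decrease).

Currency withdrawal £44 billion: just a shift between currency and reserves — both are base money → 0.
Government account inflow £45 billion: reserves shift to a non-base liability → −£45B.
Net: 0 − 45 = -£45 billion.

-£45 billion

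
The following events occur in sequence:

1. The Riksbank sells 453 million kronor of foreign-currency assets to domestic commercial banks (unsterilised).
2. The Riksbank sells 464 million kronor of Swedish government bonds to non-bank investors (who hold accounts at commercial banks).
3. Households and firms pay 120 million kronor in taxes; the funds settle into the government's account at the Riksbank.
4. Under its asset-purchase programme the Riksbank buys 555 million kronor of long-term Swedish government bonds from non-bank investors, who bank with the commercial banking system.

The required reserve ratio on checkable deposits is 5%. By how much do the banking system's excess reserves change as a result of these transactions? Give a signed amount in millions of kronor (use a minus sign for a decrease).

-480.55 million

FX sale 453 million kronor: reserves −453M, deposits 0.
Asset sale (to non-banks) 464 million kronor: reserves −464M, deposits −464M.
Government account inflow 120 million kronor: reserves −120M, deposits −120M.
Asset purchase (from non-banks) 555 million kronor: reserves +555M, deposits +555M.
Totals: Δreserves = −482M, Δdeposits = −29M.
Δrequired reserves = 5% × −29M = −1.45M.
Δexcess reserves = Δreserves − Δrequired = −482M − (−1.45M) = -480.55 million.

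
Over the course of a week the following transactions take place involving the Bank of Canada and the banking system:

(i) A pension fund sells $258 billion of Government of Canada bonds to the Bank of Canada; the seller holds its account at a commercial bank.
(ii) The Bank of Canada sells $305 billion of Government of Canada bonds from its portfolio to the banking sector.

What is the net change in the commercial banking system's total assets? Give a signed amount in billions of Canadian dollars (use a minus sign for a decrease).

+$258 billion

Asset purchase (from non-banks) $258 billion: bank balance sheets expand → +$258B.
OMO sale (to banks) $305 billion: just an asset swap on bank balance sheets → 0.
Net: 258 + 0 = +$258 billion.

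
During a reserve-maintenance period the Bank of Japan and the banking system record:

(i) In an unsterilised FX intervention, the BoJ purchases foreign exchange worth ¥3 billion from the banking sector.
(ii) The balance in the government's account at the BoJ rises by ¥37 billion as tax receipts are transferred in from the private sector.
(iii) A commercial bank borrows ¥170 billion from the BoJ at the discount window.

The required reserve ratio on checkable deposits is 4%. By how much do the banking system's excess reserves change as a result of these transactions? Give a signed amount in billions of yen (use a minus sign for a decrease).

+¥137.48 billion

FX purchase ¥3 billion: reserves +¥3B, deposits 0.
Government account inflow ¥37 billion: reserves −¥37B, deposits −¥37B.
Discount-window loan ¥170 billion: reserves +¥170B, deposits 0.
Totals: Δreserves = +¥136B, Δdeposits = −¥37B.
Δrequired reserves = 4% × −¥37B = −¥1.48B.
Δexcess reserves = Δreserves − Δrequired = +¥136B − (−¥1.48B) = +¥137.48 billion.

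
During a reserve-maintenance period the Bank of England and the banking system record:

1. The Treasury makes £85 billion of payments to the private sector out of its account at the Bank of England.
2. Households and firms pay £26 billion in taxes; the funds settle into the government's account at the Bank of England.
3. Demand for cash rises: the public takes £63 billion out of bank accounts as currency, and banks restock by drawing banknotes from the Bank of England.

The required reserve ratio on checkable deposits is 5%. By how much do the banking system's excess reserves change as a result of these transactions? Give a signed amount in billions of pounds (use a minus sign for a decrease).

Government spending £85 billion: reserves +£85B, deposits +£85B.
Government account inflow £26 billion: reserves −£26B, deposits −£26B.
Currency withdrawal £63 billion: reserves −£63B, deposits −£63B.
Totals: Δreserves = −£4B, Δdeposits = −£4B.
Δrequired reserves = 5% × −£4B = −£0.2B.
Δexcess reserves = Δreserves − Δrequired = −£4B − (−£0.2B) = -£3.8 billion.

-£3.8 billion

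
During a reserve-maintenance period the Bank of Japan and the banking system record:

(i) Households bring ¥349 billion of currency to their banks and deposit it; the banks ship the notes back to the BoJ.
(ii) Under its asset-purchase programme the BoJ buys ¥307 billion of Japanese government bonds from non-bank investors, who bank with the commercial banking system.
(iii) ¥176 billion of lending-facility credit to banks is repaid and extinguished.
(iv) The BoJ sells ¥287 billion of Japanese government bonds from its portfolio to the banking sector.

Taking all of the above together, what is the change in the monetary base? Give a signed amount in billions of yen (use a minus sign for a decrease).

-¥156 billion

Currency deposit ¥349 billion: just a shift between currency and reserves — both are base money → 0.
Asset purchase (from non-banks) ¥307 billion: BoJ balance sheet expands → +¥307B.
Discount-window repayment ¥176 billion: BoJ balance sheet contracts → −¥176B.
OMO sale (to banks) ¥287 billion: BoJ balance sheet contracts → −¥287B.
Net: 0 + 307 − 176 − 287 = -¥156 billion.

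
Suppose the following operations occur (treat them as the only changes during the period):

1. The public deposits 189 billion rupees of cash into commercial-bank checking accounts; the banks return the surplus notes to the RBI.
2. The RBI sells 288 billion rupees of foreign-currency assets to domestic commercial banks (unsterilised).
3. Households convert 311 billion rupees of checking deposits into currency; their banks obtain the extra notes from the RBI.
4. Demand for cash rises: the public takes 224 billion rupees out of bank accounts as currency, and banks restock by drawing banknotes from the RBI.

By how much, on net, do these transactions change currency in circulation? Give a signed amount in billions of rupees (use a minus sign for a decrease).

RBI balance sheet:
  Assets:      Foreign assets −288B
  Liabilities: Bank reserves −634B, Currency in circulation +346B
Commercial banking system:
  Assets:      Reserves at CB −634B, Foreign assets +288B
  Liabilities: Checkable deposits −346B
So the change in currency in circulation is +346 billion.

+346 billion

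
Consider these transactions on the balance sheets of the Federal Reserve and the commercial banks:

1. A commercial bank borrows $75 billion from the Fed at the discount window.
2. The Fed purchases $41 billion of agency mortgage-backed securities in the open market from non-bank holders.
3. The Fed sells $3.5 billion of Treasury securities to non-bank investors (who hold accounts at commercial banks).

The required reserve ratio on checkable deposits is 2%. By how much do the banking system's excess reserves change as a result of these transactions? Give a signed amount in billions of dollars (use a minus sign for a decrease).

Discount-window loan $75 billion: reserves +$75B, deposits 0.
Asset purchase (from non-banks) $41 billion: reserves +$41B, deposits +$41B.
Asset sale (to non-banks) $3.5 billion: reserves −$3.5B, deposits −$3.5B.
Totals: Δreserves = +$112.5B, Δdeposits = +$37.5B.
Δrequired reserves = 2% × +$37.5B = +$0.75B.
Δexcess reserves = Δreserves − Δrequired = +$112.5B − (+$0.75B) = +$111.75 billion.

+$111.75 billion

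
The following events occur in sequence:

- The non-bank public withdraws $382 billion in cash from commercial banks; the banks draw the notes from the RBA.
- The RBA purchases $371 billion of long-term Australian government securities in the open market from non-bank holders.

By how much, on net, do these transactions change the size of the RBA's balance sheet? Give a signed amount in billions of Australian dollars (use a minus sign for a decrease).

Currency withdrawal $382 billion: only the composition of liabilities changes → 0.
Asset purchase (from non-banks) $371 billion: an RBA asset is acquired → +$371B.
Net: 0 + 371 = +$371 billion.

+$371 billion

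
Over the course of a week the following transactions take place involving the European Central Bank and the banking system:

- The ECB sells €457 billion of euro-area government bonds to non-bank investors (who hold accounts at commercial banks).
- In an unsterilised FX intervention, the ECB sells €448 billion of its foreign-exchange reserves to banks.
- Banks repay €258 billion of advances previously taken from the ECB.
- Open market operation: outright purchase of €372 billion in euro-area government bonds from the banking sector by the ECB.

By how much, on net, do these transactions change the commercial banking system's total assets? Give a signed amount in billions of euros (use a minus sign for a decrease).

-€715 billion

ECB balance sheet:
  Assets:      Securities −€85B, Loans to banks −€258B, Foreign assets −€448B
  Liabilities: Bank reserves −€791B
Commercial banking system:
  Assets:      Reserves at CB −€791B, Securities −€372B, Foreign assets +€448B
  Liabilities: Checkable deposits −€457B, Borrowings from CB −€258B
Change in total bank assets = -€715 billion.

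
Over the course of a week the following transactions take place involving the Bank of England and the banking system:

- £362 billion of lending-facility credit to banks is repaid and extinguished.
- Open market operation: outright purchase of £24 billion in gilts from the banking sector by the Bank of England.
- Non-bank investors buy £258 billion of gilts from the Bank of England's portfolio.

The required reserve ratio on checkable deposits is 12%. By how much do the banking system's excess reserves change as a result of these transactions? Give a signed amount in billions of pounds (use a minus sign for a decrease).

Discount-window repayment £362 billion: reserves −£362B, deposits 0.
OMO purchase (from banks) £24 billion: reserves +£24B, deposits 0.
Asset sale (to non-banks) £258 billion: reserves −£258B, deposits −£258B.
Totals: Δreserves = −£596B, Δdeposits = −£258B.
Δrequired reserves = 12% × −£258B = −£30.96B.
Δexcess reserves = Δreserves − Δrequired = −£596B − (−£30.96B) = -£565.04 billion.

-£565.04 billion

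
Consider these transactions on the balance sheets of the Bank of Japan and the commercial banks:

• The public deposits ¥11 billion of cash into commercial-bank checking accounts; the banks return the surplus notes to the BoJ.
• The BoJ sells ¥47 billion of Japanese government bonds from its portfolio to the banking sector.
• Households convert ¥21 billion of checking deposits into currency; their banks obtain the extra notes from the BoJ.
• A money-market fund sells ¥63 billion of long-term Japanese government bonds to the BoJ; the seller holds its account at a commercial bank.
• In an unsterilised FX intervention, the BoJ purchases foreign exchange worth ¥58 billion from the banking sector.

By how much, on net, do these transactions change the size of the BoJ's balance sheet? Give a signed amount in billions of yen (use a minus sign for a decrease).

Currency deposit ¥11 billion: only the composition of liabilities changes → 0.
OMO sale (to banks) ¥47 billion: a BoJ asset is shed → −¥47B.
Currency withdrawal ¥21 billion: only the composition of liabilities changes → 0.
Asset purchase (from non-banks) ¥63 billion: a BoJ asset is acquired → +¥63B.
FX purchase ¥58 billion: a BoJ asset is acquired → +¥58B.
Net: 0 − 47 + 0 + 63 + 58 = +¥74 billion.

+¥74 billion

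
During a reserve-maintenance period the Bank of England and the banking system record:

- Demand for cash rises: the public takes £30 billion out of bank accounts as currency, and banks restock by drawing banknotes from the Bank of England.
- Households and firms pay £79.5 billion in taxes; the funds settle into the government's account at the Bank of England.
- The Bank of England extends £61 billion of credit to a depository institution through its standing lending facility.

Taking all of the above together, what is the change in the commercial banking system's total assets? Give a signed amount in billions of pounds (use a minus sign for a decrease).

-£48.5 billion

Bank of England balance sheet:
  Assets:      Loans to banks +£61B
  Liabilities: Bank reserves −£48.5B, Currency in circulation +£30B, Government deposits +£79.5B
Commercial banking system:
  Assets:      Reserves at CB −£48.5B
  Liabilities: Checkable deposits −£109.5B, Borrowings from CB +£61B
Change in total bank assets = -£48.5 billion.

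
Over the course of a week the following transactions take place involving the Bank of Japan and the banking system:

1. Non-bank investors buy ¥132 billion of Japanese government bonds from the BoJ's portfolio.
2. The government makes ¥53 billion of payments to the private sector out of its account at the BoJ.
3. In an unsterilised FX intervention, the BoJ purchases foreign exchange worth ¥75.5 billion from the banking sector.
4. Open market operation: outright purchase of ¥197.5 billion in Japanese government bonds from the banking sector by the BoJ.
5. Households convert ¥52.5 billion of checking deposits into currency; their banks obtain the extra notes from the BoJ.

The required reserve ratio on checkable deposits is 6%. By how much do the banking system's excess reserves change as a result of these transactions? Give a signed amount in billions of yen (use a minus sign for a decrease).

Asset sale (to non-banks) ¥132 billion: reserves −¥132B, deposits −¥132B.
Government spending ¥53 billion: reserves +¥53B, deposits +¥53B.
FX purchase ¥75.5 billion: reserves +¥75.5B, deposits 0.
OMO purchase (from banks) ¥197.5 billion: reserves +¥197.5B, deposits 0.
Currency withdrawal ¥52.5 billion: reserves −¥52.5B, deposits −¥52.5B.
Totals: Δreserves = +¥141.5B, Δdeposits = −¥131.5B.
Δrequired reserves = 6% × −¥131.5B = −¥7.89B.
Δexcess reserves = Δreserves − Δrequired = +¥141.5B − (−¥7.89B) = +¥149.39 billion.

+¥149.39 billion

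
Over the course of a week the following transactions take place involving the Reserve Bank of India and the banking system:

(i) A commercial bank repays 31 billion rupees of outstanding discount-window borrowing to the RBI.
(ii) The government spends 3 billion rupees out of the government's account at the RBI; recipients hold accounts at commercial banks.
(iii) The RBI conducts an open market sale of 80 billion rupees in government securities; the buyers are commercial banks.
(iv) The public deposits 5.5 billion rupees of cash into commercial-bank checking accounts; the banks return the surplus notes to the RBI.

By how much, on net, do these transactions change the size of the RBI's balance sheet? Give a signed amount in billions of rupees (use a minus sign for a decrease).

-111 billion

Discount-window repayment 31 billion rupees: an RBI asset is shed → −31B.
Government spending 3 billion rupees: only the composition of liabilities changes → 0.
OMO sale (to banks) 80 billion rupees: an RBI asset is shed → −80B.
Currency deposit 5.5 billion rupees: only the composition of liabilities changes → 0.
Net: −31 + 0 − 80 + 0 = -111 billion.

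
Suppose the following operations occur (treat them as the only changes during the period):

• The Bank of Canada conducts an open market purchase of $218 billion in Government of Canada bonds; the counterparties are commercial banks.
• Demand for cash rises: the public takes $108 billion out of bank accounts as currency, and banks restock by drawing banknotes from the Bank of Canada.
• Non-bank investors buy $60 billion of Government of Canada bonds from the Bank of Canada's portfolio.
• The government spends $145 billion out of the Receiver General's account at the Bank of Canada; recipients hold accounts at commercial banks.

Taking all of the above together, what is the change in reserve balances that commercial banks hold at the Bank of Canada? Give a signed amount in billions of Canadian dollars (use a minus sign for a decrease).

+$195 billion

Bank of Canada balance sheet:
  Assets:      Securities +$158B
  Liabilities: Bank reserves +$195B, Currency in circulation +$108B, Government deposits −$145B
Commercial banking system:
  Assets:      Reserves at CB +$195B, Securities −$218B
  Liabilities: Checkable deposits −$23B
So the change in reserve balances that commercial banks hold at the Bank of Canada is +$195 billion.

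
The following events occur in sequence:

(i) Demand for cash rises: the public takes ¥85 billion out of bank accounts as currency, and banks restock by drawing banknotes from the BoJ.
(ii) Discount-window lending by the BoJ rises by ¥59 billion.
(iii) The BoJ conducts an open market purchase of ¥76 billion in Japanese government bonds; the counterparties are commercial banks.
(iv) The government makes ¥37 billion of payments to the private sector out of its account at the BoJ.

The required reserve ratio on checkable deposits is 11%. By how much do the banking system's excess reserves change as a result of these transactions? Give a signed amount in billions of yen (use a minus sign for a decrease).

+¥92.28 billion

Currency withdrawal ¥85 billion: reserves −¥85B, deposits −¥85B.
Discount-window loan ¥59 billion: reserves +¥59B, deposits 0.
OMO purchase (from banks) ¥76 billion: reserves +¥76B, deposits 0.
Government spending ¥37 billion: reserves +¥37B, deposits +¥37B.
Totals: Δreserves = +¥87B, Δdeposits = −¥48B.
Δrequired reserves = 11% × −¥48B = −¥5.28B.
Δexcess reserves = Δreserves − Δrequired = +¥87B − (−¥5.28B) = +¥92.28 billion.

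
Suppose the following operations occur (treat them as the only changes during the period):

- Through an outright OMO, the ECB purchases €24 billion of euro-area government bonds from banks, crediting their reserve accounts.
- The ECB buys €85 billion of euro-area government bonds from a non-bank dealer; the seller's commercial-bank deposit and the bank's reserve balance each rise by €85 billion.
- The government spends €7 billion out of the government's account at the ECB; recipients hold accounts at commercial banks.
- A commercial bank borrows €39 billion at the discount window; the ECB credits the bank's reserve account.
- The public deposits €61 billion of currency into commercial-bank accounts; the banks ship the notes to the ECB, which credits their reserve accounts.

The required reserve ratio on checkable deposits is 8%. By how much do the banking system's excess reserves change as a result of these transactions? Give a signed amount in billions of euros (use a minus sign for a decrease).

+€203.76 billion

OMO purchase (from banks) €24 billion: reserves +€24B, deposits 0.
Asset purchase (from non-banks) €85 billion: reserves +€85B, deposits +€85B.
Government spending €7 billion: reserves +€7B, deposits +€7B.
Discount-window loan €39 billion: reserves +€39B, deposits 0.
Currency deposit €61 billion: reserves +€61B, deposits +€61B.
Totals: Δreserves = +€216B, Δdeposits = +€153B.
Δrequired reserves = 8% × +€153B = +€12.24B.
Δexcess reserves = Δreserves − Δrequired = +€216B − (+€12.24B) = +€203.76 billion.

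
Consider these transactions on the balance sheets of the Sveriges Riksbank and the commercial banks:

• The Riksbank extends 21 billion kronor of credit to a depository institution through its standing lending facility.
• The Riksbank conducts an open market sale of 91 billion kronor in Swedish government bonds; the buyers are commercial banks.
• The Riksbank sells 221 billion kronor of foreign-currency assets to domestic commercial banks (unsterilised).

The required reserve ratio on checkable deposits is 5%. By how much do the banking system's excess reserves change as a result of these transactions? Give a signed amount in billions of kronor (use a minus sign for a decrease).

Discount-window loan 21 billion kronor: reserves +21B, deposits 0.
OMO sale (to banks) 91 billion kronor: reserves −91B, deposits 0.
FX sale 221 billion kronor: reserves −221B, deposits 0.
Totals: Δreserves = −291B, Δdeposits = 0.
Δrequired reserves = 5% × 0 = 0.
Δexcess reserves = Δreserves − Δrequired = −291B − (0) = -291 billion.

-291 billion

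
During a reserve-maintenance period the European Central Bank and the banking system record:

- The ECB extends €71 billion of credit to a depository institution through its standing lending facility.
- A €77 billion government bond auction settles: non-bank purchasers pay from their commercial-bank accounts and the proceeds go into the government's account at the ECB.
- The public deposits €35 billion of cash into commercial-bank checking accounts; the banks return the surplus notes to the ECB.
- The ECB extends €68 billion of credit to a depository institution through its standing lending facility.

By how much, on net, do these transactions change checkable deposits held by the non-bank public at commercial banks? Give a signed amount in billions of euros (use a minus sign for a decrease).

ECB balance sheet:
  Assets:      Loans to banks +€139B
  Liabilities: Bank reserves +€97B, Currency in circulation −€35B, Government deposits +€77B
Commercial banking system:
  Assets:      Reserves at CB +€97B
  Liabilities: Checkable deposits −€42B, Borrowings from CB +€139B
So the change in checkable deposits held by the non-bank public at commercial banks is -€42 billion.

-€42 billion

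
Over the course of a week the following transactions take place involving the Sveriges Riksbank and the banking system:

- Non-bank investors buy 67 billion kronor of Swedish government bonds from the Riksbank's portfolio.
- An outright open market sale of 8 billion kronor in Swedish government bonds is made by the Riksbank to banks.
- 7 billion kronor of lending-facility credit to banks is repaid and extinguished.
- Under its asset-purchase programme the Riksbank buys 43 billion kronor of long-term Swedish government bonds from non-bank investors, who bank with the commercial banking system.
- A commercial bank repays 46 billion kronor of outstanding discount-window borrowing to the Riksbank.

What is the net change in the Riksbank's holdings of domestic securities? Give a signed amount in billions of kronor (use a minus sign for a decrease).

Asset sale (to non-banks) 67 billion kronor: securities removed from the Riksbank's portfolio → −67B.
OMO sale (to banks) 8 billion kronor: securities removed from the Riksbank's portfolio → −8B.
Discount-window repayment 7 billion kronor: the Riksbank's securities portfolio is untouched → 0.
Asset purchase (from non-banks) 43 billion kronor: securities added to the Riksbank's portfolio → +43B.
Discount-window repayment 46 billion kronor: the Riksbank's securities portfolio is untouched → 0.
Net: −67 − 8 + 0 + 43 + 0 = -32 billion.

-32 billion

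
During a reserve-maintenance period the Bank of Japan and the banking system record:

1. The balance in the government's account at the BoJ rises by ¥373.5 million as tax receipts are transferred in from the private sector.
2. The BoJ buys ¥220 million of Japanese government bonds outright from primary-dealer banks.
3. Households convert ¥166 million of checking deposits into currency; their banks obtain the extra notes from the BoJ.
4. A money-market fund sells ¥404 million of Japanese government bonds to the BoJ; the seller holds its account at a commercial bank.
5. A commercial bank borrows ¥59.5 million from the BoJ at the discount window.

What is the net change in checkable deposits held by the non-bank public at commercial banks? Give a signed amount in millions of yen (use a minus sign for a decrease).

-¥135.5 million

Government account inflow ¥373.5 million: non-bank counterparties' bank balances fall → −¥373.5M.
OMO purchase (from banks) ¥220 million: the counterparty is a bank, so public deposits are unchanged → 0.
Currency withdrawal ¥166 million: non-bank counterparties' bank balances fall → −¥166M.
Asset purchase (from non-banks) ¥404 million: non-bank counterparties' bank balances rise → +¥404M.
Discount-window loan ¥59.5 million: the counterparty is a bank, so public deposits are unchanged → 0.
Net: −373.5 + 0 − 166 + 404 + 0 = -¥135.5 million.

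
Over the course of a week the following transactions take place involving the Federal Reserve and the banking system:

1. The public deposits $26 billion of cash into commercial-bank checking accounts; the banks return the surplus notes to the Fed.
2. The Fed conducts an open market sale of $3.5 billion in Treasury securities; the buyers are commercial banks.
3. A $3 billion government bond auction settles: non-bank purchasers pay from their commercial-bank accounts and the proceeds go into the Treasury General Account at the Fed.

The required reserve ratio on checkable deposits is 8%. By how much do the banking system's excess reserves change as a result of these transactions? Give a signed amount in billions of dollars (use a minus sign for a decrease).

Currency deposit $26 billion: reserves +$26B, deposits +$26B.
OMO sale (to banks) $3.5 billion: reserves −$3.5B, deposits 0.
Government account inflow $3 billion: reserves −$3B, deposits −$3B.
Totals: Δreserves = +$19.5B, Δdeposits = +$23B.
Δrequired reserves = 8% × +$23B = +$1.84B.
Δexcess reserves = Δreserves − Δrequired = +$19.5B − (+$1.84B) = +$17.66 billion.

+$17.66 billion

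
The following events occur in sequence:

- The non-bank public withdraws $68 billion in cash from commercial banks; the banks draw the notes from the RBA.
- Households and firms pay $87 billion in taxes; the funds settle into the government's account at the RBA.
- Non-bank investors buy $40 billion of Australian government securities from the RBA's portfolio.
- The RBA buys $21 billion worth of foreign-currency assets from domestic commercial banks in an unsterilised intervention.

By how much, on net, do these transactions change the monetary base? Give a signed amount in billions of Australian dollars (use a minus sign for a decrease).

-$106 billion

Currency withdrawal $68 billion: just a shift between currency and reserves — both are base money → 0.
Government account inflow $87 billion: reserves shift to a non-base liability → −$87B.
Asset sale (to non-banks) $40 billion: RBA balance sheet contracts → −$40B.
FX purchase $21 billion: RBA balance sheet expands → +$21B.
Net: 0 − 87 − 40 + 21 = -$106 billion.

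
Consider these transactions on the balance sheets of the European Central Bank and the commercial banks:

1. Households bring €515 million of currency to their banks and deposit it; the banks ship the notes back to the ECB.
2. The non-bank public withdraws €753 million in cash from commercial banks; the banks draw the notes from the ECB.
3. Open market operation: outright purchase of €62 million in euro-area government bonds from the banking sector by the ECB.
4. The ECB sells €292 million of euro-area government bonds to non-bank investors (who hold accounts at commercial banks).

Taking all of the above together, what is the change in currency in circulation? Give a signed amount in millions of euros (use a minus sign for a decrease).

Currency deposit €515 million: notes return to the central bank → −€515M.
Currency withdrawal €753 million: notes leave the central bank → +€753M.
OMO purchase (from banks) €62 million: no currency enters or leaves circulation → 0.
Asset sale (to non-banks) €292 million: no currency enters or leaves circulation → 0.
Net: −515 + 753 + 0 + 0 = +€238 million.

+€238 million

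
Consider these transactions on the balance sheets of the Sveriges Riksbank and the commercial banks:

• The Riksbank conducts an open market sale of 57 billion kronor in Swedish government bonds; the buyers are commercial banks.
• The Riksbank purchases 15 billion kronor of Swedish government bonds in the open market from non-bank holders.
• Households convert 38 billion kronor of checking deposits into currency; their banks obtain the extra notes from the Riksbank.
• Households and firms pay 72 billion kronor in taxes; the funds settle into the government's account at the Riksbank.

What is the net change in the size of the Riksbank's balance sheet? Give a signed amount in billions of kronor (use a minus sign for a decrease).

OMO sale (to banks) 57 billion kronor: a Riksbank asset is shed → −57B.
Asset purchase (from non-banks) 15 billion kronor: a Riksbank asset is acquired → +15B.
Currency withdrawal 38 billion kronor: only the composition of liabilities changes → 0.
Government account inflow 72 billion kronor: only the composition of liabilities changes → 0.
Net: −57 + 15 + 0 + 0 = -42 billion.

-42 billion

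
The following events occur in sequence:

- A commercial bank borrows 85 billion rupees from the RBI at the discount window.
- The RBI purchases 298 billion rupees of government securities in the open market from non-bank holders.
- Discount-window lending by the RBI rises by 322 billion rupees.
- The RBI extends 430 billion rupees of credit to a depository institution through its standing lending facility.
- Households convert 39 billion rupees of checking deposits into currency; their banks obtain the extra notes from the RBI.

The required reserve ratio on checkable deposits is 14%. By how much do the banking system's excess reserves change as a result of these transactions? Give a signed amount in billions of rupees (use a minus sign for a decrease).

Discount-window loan 85 billion rupees: reserves +85B, deposits 0.
Asset purchase (from non-banks) 298 billion rupees: reserves +298B, deposits +298B.
Discount-window loan 322 billion rupees: reserves +322B, deposits 0.
Discount-window loan 430 billion rupees: reserves +430B, deposits 0.
Currency withdrawal 39 billion rupees: reserves −39B, deposits −39B.
Totals: Δreserves = +1096B, Δdeposits = +259B.
Δrequired reserves = 14% × +259B = +36.26B.
Δexcess reserves = Δreserves − Δrequired = +1096B − (+36.26B) = +1059.74 billion.

+1059.74 billion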